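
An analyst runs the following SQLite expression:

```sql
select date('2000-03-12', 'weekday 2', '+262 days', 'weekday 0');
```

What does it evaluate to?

`weekday 2` advances to the next Tuesday; 2000-03-12 is a Sunday, so it moves forward to 2000-03-14.
Applying '+262 days' to 2000-03-14: counting 262 days forward gives 2000-12-01.
`weekday 0` advances to the next Sunday; 2000-12-01 is a Friday, so it moves forward to 2000-12-03.

2000-12-03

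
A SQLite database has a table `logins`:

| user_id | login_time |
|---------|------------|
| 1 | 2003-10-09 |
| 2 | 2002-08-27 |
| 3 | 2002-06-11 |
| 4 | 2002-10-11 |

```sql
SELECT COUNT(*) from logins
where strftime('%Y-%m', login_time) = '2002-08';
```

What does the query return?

Rows with year-month 2002-08: 2002-08-27 → 1.

1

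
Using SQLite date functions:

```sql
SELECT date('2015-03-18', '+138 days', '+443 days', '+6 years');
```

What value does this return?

Applying '+138 days' to 2015-03-18: counting 138 days forward gives 2015-08-03.
Applying '+443 days' to 2015-08-03: counting 443 days forward gives 2016-10-19.
Adding +6 years to 2016-10-19 gives 2022-10-19.

2022-10-19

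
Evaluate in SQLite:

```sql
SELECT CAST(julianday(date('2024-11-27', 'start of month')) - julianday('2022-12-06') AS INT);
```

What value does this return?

`start of month` rewinds 2024-11-27 to 2024-11-01.
25 days remain in December 2022 after the 6th (31 − 6).
Full months from January 2023 through October 2024 contribute their day counts.
Then 1 day into November 2024.
Total: 25 + 31 + 28 + 31 + 30 + 31 + 30 + 31 + 31 + 30 + 31 + 30 + 31 + 31 + 29 + 31 + 30 + 31 + 30 + 31 + 31 + 30 + 31 + 1 = 696.

696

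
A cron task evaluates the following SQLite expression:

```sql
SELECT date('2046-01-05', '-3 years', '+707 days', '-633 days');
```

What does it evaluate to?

Adding -3 years to 2046-01-05 gives 2043-01-05.
Applying '+707 days' to 2043-01-05: counting 707 days forward gives 2044-12-12.
Applying '-633 days' to 2044-12-12: counting 633 days back gives 2043-03-20.

2043-03-20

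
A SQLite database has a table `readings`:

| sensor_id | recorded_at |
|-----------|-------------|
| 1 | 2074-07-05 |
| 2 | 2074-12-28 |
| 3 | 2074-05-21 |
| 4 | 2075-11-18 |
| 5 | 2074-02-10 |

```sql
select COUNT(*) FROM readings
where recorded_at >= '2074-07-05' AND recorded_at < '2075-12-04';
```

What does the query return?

Rows in [2074-07-05, 2075-12-04): 2074-07-05, 2074-12-28, 2075-11-18 → 3 rows.

3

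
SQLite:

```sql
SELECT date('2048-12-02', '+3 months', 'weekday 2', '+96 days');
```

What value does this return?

2049-06-06

Adding +3 months to 2048-12-02 gives 2049-03-02.
`weekday 2` advances to the next Tuesday; 2049-03-02 is already a Tuesday, so it stays at 2049-03-02.
Applying '+96 days' to 2049-03-02: counting 96 days forward gives 2049-06-06.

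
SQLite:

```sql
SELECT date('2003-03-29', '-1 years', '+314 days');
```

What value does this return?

Adding -1 year to 2003-03-29 gives 2002-03-29.
Applying '+314 days' to 2002-03-29: counting 314 days forward gives 2003-02-06.

2003-02-06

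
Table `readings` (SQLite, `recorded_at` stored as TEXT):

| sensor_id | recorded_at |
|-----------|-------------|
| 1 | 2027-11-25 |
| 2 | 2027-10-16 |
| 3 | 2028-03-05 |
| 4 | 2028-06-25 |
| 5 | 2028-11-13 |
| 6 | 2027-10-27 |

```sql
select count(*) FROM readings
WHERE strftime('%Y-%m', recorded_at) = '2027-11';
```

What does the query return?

Rows with year-month 2027-11: 2027-11-25 → 1.

1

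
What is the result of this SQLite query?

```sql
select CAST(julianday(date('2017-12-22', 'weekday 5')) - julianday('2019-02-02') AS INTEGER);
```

-407

`weekday 5` advances to the next Friday; 2017-12-22 is already a Friday, so it stays at 2017-12-22.
9 days remain in December 2017 after the 22nd (31 − 22).
Full months from January 2018 through January 2019 contribute their day counts.
Then 2 days into February 2019.
Total: 9 + 31 + 28 + 31 + 30 + 31 + 30 + 31 + 31 + 30 + 31 + 30 + 31 + 31 + 2 = 407.
The subtraction is earlier − later, so the result is −407 → -407.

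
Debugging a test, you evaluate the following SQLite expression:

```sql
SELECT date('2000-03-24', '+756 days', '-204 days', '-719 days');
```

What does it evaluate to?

Applying '+756 days' to 2000-03-24: counting 756 days forward gives 2002-04-19.
Applying '-204 days' to 2002-04-19: counting 204 days back gives 2001-09-27.
Applying '-719 days' to 2001-09-27: counting 719 days back gives 1999-10-09.

1999-10-09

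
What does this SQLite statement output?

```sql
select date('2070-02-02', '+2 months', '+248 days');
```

Adding +2 months to 2070-02-02 gives 2070-04-02.
Applying '+248 days' to 2070-04-02: counting 248 days forward gives 2070-12-06.

2070-12-06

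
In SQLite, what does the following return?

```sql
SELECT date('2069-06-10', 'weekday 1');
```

`weekday 1` advances to the next Monday; 2069-06-10 is already a Monday, so it stays at 2069-06-10.

2069-06-10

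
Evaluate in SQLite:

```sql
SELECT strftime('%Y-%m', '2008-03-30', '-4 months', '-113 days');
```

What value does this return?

First apply '-4 months', '-113 days': 2008-03-30 → 2007-08-09.
`%Y-%m` extracts the year-month: 2007-08.

2007-08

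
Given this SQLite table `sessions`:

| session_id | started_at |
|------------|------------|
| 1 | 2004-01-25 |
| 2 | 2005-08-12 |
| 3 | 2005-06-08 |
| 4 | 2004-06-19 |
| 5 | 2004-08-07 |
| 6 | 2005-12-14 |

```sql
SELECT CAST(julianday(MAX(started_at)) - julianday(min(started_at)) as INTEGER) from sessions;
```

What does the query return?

689

MIN = 2004-01-25, MAX = 2005-12-14.
6 days remain in January 2004 after the 25th (31 − 25).
Full months from February 2004 through November 2005 contribute their day counts.
Then 14 days into December 2005.
Total: 6 + 29 + 31 + 30 + 31 + 30 + 31 + 31 + 30 + 31 + 30 + 31 + 31 + 28 + 31 + 30 + 31 + 30 + 31 + 31 + 30 + 31 + 30 + 14 = 689.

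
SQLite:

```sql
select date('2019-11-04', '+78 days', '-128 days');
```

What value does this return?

Applying '+78 days' to 2019-11-04: counting 78 days forward gives 2020-01-21.
Applying '-128 days' to 2020-01-21: counting 128 days back gives 2019-09-15.

2019-09-15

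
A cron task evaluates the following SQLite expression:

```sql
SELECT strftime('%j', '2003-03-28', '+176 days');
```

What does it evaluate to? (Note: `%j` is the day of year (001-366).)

263

First apply '+176 days': 2003-03-28 → 2003-09-20.
Day-of-year for 2003-09-20: days since 2003-01-01 inclusive = 263, zero-padded to 263.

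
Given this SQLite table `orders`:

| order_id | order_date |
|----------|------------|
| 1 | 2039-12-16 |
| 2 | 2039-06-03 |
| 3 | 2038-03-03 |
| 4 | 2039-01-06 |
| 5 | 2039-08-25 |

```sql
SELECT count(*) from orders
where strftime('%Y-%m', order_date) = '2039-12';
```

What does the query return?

1

Rows with year-month 2039-12: 2039-12-16 → 1.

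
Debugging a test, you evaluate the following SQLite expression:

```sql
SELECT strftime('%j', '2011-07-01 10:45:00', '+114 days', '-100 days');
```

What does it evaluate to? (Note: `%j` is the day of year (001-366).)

196

First apply '+114 days', '-100 days': 2011-07-01 10:45:00 → 2011-07-15 10:45:00.
Day-of-year for 2011-07-15: days since 2011-01-01 inclusive = 196, zero-padded to 196.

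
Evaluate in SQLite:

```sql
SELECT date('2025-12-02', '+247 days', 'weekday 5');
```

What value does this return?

Applying '+247 days' to 2025-12-02: counting 247 days forward gives 2026-08-06.
`weekday 5` advances to the next Friday; 2026-08-06 is a Thursday, so it moves forward to 2026-08-07.

2026-08-07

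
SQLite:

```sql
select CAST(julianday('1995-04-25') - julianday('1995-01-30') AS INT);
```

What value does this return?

85

1 day remains in January 1995 after the 30th (31 − 30).
February 1995: 28 days.
March 1995: 31 days.
Then 25 days into April 1995.
Total: 1 + 28 + 31 + 25 = 85.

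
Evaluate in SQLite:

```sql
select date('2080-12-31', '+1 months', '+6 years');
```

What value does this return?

2087-01-31

Adding +1 month to 2080-12-31 gives 2081-01-31.
Adding +6 years to 2081-01-31 gives 2087-01-31.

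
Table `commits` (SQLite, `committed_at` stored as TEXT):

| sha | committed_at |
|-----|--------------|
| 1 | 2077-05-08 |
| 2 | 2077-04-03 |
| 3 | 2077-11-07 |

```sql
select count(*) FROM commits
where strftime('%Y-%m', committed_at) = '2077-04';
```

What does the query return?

Rows with year-month 2077-04: 2077-04-03 → 1.

1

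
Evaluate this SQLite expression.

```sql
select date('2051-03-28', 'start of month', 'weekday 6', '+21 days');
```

2051-03-25

`start of month` rewinds 2051-03-28 to 2051-03-01.
`weekday 6` advances to the next Saturday; 2051-03-01 is a Wednesday, so it moves forward to 2051-03-04.
Advancing 21 more days within March lands on 2051-03-25.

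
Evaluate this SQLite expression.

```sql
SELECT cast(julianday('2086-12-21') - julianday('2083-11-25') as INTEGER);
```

1122

5 days remain in November 2083 after the 25th (30 − 25).
Full months from December 2083 through November 2086 contribute their day counts.
Then 21 days into December 2086.
Total: 5 + 31 + 31 + 29 + 31 + 30 + 31 + 30 + 31 + 31 + 30 + 31 + 30 + 31 + 31 + 28 + 31 + 30 + 31 + 30 + 31 + 31 + 30 + 31 + 30 + 31 + 31 + 28 + 31 + 30 + 31 + 30 + 31 + 31 + 30 + 31 + 30 + 21 = 1122.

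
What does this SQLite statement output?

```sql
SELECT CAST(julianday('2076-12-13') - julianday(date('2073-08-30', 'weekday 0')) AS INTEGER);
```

1197

`weekday 0` advances to the next Sunday; 2073-08-30 is a Wednesday, so it moves forward to 2073-09-03.
27 days remain in September 2073 after the 3rd (30 − 3).
Full months from October 2073 through November 2076 contribute their day counts.
Then 13 days into December 2076.
Total: 27 + 31 + 30 + 31 + 31 + 28 + 31 + 30 + 31 + 30 + 31 + 31 + 30 + 31 + 30 + 31 + 31 + 28 + 31 + 30 + 31 + 30 + 31 + 31 + 30 + 31 + 30 + 31 + 31 + 29 + 31 + 30 + 31 + 30 + 31 + 31 + 30 + 31 + 30 + 13 = 1197.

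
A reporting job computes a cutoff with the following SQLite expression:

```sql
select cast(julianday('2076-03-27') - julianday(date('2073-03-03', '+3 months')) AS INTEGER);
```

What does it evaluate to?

1028

Adding +3 months to 2073-03-03 gives 2073-06-03.
27 days remain in June 2073 after the 3rd (30 − 3).
Full months from July 2073 through February 2076 contribute their day counts.
Then 27 days into March 2076.
Total: 27 + 31 + 31 + 30 + 31 + 30 + 31 + 31 + 28 + 31 + 30 + 31 + 30 + 31 + 31 + 30 + 31 + 30 + 31 + 31 + 28 + 31 + 30 + 31 + 30 + 31 + 31 + 30 + 31 + 30 + 31 + 31 + 29 + 27 = 1028.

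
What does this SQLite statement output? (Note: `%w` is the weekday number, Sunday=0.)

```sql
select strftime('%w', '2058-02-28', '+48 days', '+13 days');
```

First apply '+48 days', '+13 days': 2058-02-28 → 2058-04-30.
2058-04-30 is a Tuesday; with Sunday=0 that is 2.

2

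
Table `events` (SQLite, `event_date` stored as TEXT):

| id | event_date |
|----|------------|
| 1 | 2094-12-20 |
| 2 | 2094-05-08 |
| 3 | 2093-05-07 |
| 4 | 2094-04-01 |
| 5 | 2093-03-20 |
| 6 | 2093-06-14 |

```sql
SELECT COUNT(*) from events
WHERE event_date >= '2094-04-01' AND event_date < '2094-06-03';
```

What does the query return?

2

Rows in [2094-04-01, 2094-06-03): 2094-05-08, 2094-04-01 → 2 rows.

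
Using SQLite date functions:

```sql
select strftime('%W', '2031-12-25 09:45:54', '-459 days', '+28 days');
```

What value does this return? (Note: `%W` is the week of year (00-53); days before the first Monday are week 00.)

First apply '-459 days', '+28 days': 2031-12-25 09:45:54 → 2030-10-20 09:45:54.
2030-10-20 is a Sunday. SQLite's %W counts Mondays since the year started; the result is 41.

41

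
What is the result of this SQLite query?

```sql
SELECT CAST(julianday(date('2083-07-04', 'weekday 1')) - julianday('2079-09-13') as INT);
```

1391

`weekday 1` advances to the next Monday; 2083-07-04 is a Sunday, so it moves forward to 2083-07-05.
17 days remain in September 2079 after the 13th (30 − 13).
Full months from October 2079 through June 2083 contribute their day counts.
Then 5 days into July 2083.
Total: 17 + 31 + 30 + 31 + 31 + 29 + 31 + 30 + 31 + 30 + 31 + 31 + 30 + 31 + 30 + 31 + 31 + 28 + 31 + 30 + 31 + 30 + 31 + 31 + 30 + 31 + 30 + 31 + 31 + 28 + 31 + 30 + 31 + 30 + 31 + 31 + 30 + 31 + 30 + 31 + 31 + 28 + 31 + 30 + 31 + 30 + 5 = 1391.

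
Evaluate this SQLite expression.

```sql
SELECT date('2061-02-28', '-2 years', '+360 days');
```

2060-02-23

Adding -2 years to 2061-02-28 gives 2059-02-28.
Applying '+360 days' to 2059-02-28: counting 360 days forward gives 2060-02-23.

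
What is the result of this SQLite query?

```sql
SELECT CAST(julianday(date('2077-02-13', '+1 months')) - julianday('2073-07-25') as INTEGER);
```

Adding +1 month to 2077-02-13 gives 2077-03-13.
6 days remain in July 2073 after the 25th (31 − 25).
Full months from August 2073 through February 2077 contribute their day counts.
Then 13 days into March 2077.
Total: 6 + 31 + 30 + 31 + 30 + 31 + 31 + 28 + 31 + 30 + 31 + 30 + 31 + 31 + 30 + 31 + 30 + 31 + 31 + 28 + 31 + 30 + 31 + 30 + 31 + 31 + 30 + 31 + 30 + 31 + 31 + 29 + 31 + 30 + 31 + 30 + 31 + 31 + 30 + 31 + 30 + 31 + 31 + 28 + 13 = 1327.

1327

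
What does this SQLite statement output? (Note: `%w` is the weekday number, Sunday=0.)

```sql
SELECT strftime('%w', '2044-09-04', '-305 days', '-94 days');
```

0

First apply '-305 days', '-94 days': 2044-09-04 → 2043-08-02.
2043-08-02 is a Sunday; with Sunday=0 that is 0.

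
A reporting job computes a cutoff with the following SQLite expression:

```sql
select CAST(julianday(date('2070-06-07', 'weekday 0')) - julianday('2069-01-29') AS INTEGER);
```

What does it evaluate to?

`weekday 0` advances to the next Sunday; 2070-06-07 is a Saturday, so it moves forward to 2070-06-08.
2 days remain in January 2069 after the 29th (31 − 29).
Full months from February 2069 through May 2070 contribute their day counts.
Then 8 days into June 2070.
Total: 2 + 28 + 31 + 30 + 31 + 30 + 31 + 31 + 30 + 31 + 30 + 31 + 31 + 28 + 31 + 30 + 31 + 8 = 495.

495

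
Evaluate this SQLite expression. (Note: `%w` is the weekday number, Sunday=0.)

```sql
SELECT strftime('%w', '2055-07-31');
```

2055-07-31 is a Saturday; with Sunday=0 that is 6.

6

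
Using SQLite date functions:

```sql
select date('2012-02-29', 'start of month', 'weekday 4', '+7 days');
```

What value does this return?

`start of month` rewinds 2012-02-29 to 2012-02-01.
`weekday 4` advances to the next Thursday; 2012-02-01 is a Wednesday, so it moves forward to 2012-02-02.
Advancing 7 more days within February lands on 2012-02-09.

2012-02-09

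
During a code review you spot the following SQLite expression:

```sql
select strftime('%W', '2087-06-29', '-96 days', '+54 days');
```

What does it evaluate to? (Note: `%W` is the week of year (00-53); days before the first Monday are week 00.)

First apply '-96 days', '+54 days': 2087-06-29 → 2087-05-18.
2087-05-18 is a Sunday. SQLite's %W counts Mondays since the year started; the result is 19.

19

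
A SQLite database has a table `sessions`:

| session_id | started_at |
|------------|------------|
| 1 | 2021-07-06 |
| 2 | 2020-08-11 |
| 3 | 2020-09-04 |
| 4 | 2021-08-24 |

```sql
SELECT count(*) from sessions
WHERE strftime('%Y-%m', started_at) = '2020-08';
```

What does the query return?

1

Rows with year-month 2020-08: 2020-08-11 → 1.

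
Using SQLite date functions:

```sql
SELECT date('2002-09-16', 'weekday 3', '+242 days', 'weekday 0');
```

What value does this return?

`weekday 3` advances to the next Wednesday; 2002-09-16 is a Monday, so it moves forward to 2002-09-18.
Applying '+242 days' to 2002-09-18: counting 242 days forward gives 2003-05-18.
`weekday 0` advances to the next Sunday; 2003-05-18 is already a Sunday, so it stays at 2003-05-18.

2003-05-18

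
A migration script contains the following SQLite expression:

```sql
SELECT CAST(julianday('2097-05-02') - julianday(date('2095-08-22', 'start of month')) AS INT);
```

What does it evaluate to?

640

`start of month` rewinds 2095-08-22 to 2095-08-01.
30 days remain in August 2095 after the 1st (31 − 1).
Full months from September 2095 through April 2097 contribute their day counts.
Then 2 days into May 2097.
Total: 30 + 30 + 31 + 30 + 31 + 31 + 29 + 31 + 30 + 31 + 30 + 31 + 31 + 30 + 31 + 30 + 31 + 31 + 28 + 31 + 30 + 2 = 640.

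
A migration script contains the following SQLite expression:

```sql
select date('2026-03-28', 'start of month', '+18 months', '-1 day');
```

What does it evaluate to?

`start of month` rewinds 2026-03-28 to 2026-03-01.
Adding +18 months to 2026-03-01 gives 2027-09-01.
Going back 1 day from 2027-09-01 reaches 2027-08-31 (last day of August, 31 days).

2027-08-31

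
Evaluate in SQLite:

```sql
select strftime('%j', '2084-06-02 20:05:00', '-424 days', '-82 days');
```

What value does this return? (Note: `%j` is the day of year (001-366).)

First apply '-424 days', '-82 days': 2084-06-02 20:05:00 → 2083-01-13 20:05:00.
Day-of-year for 2083-01-13: days since 2083-01-01 inclusive = 13, zero-padded to 013.

013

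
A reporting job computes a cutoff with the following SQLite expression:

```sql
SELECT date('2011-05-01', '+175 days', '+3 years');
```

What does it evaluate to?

Applying '+175 days' to 2011-05-01: counting 175 days forward gives 2011-10-23.
Adding +3 years to 2011-10-23 gives 2014-10-23.

2014-10-23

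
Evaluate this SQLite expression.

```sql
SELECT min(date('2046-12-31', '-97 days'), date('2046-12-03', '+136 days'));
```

date('2046-12-31', '-97 days') → 2046-09-25.
date('2046-12-03', '+136 days') → 2047-04-18.
Earlier of the two is 2046-09-25.

2046-09-25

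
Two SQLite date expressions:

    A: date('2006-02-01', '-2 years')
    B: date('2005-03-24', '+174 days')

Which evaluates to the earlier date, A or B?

A

A = 2004-02-01.
B = 2005-09-14.
A is earlier.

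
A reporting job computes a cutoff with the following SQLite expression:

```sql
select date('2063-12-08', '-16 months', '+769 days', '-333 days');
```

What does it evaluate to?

Adding -16 months to 2063-12-08 gives 2062-08-08.
Applying '+769 days' to 2062-08-08: counting 769 days forward gives 2064-09-15.
Applying '-333 days' to 2064-09-15: counting 333 days back gives 2063-10-18.

2063-10-18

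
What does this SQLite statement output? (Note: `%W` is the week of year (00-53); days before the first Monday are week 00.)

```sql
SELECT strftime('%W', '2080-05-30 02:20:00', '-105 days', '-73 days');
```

First apply '-105 days', '-73 days': 2080-05-30 02:20:00 → 2079-12-04 02:20:00.
2079-12-04 is a Monday. SQLite's %W counts Mondays since the year started; the result is 49.

49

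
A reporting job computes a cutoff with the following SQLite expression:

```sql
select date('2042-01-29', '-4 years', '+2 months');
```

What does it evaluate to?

Adding -4 years to 2042-01-29 gives 2038-01-29.
Adding +2 months to 2038-01-29 gives 2038-03-29.

2038-03-29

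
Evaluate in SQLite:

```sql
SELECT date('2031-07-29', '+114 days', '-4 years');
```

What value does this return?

2027-11-20

Applying '+114 days' to 2031-07-29: counting 114 days forward gives 2031-11-20.
Adding -4 years to 2031-11-20 gives 2027-11-20.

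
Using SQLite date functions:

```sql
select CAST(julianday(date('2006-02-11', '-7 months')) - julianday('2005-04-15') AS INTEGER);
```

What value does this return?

Adding -7 months to 2006-02-11 gives 2005-07-11.
15 days remain in April 2005 after the 15th (30 − 15).
May 2005: 31 days.
June 2005: 30 days.
Then 11 days into July 2005.
Total: 15 + 31 + 30 + 11 = 87.

87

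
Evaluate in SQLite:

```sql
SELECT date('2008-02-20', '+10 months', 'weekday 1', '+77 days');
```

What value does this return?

2009-03-09

Adding +10 months to 2008-02-20 gives 2008-12-20.
`weekday 1` advances to the next Monday; 2008-12-20 is a Saturday, so it moves forward to 2008-12-22.
Applying '+77 days' to 2008-12-22: counting 77 days forward gives 2009-03-09.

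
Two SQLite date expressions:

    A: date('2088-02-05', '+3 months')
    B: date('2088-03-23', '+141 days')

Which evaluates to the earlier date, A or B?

A

A = 2088-05-05.
B = 2088-08-11.
A is earlier.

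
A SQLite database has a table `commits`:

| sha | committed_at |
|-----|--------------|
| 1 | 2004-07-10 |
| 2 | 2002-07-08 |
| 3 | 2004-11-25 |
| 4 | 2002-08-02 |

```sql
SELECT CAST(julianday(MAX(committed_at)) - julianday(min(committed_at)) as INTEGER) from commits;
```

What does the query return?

MIN = 2002-07-08, MAX = 2004-11-25.
23 days remain in July 2002 after the 8th (31 − 8).
Full months from August 2002 through October 2004 contribute their day counts.
Then 25 days into November 2004.
Total: 23 + 31 + 30 + 31 + 30 + 31 + 31 + 28 + 31 + 30 + 31 + 30 + 31 + 31 + 30 + 31 + 30 + 31 + 31 + 29 + 31 + 30 + 31 + 30 + 31 + 31 + 30 + 31 + 25 = 871.

871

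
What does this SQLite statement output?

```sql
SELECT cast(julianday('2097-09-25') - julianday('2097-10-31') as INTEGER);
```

5 days remain in September 2097 after the 25th (30 − 25).
Then 31 days into October 2097.
Total: 5 + 31 = 36.
The subtraction is earlier − later, so the result is −36 → -36.

-36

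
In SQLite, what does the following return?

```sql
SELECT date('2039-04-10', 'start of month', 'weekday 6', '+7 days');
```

`start of month` rewinds 2039-04-10 to 2039-04-01.
`weekday 6` advances to the next Saturday; 2039-04-01 is a Friday, so it moves forward to 2039-04-02.
Advancing 7 more days within April lands on 2039-04-09.

2039-04-09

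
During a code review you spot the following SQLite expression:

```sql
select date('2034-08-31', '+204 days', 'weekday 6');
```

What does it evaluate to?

2035-03-24

Applying '+204 days' to 2034-08-31: counting 204 days forward gives 2035-03-23.
`weekday 6` advances to the next Saturday; 2035-03-23 is a Friday, so it moves forward to 2035-03-24.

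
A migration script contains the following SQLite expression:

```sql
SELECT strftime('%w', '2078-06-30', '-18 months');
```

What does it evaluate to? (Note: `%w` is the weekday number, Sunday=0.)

3

First apply '-18 months': 2078-06-30 → 2076-12-30.
2076-12-30 is a Wednesday; with Sunday=0 that is 3.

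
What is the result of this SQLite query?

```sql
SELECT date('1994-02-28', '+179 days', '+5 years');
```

Applying '+179 days' to 1994-02-28: counting 179 days forward gives 1994-08-26.
Adding +5 years to 1994-08-26 gives 1999-08-26.

1999-08-26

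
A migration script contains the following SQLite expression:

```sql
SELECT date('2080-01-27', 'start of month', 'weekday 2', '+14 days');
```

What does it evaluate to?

2080-01-16

`start of month` rewinds 2080-01-27 to 2080-01-01.
`weekday 2` advances to the next Tuesday; 2080-01-01 is a Monday, so it moves forward to 2080-01-02.
Advancing 14 more days within January lands on 2080-01-16.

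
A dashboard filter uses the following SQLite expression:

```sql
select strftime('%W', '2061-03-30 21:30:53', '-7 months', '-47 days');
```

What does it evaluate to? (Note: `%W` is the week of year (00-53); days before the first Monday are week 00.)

28

First apply '-7 months', '-47 days': 2061-03-30 21:30:53 → 2060-07-14 21:30:53.
2060-07-14 is a Wednesday. SQLite's %W counts Mondays since the year started; the result is 28.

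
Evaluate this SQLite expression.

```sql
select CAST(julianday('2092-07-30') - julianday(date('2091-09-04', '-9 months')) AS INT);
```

604

Adding -9 months to 2091-09-04 gives 2090-12-04.
27 days remain in December 2090 after the 4th (31 − 4).
Full months from January 2091 through June 2092 contribute their day counts.
Then 30 days into July 2092.
Total: 27 + 31 + 28 + 31 + 30 + 31 + 30 + 31 + 31 + 30 + 31 + 30 + 31 + 31 + 29 + 31 + 30 + 31 + 30 + 30 = 604.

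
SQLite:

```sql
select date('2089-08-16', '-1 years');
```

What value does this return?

Adding -1 year to 2089-08-16 gives 2088-08-16.

2088-08-16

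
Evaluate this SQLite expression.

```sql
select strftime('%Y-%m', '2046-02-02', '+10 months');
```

2046-12

First apply '+10 months': 2046-02-02 → 2046-12-02.
`%Y-%m` extracts the year-month: 2046-12.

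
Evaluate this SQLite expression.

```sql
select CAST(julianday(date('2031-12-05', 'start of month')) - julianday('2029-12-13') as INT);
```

718

`start of month` rewinds 2031-12-05 to 2031-12-01.
18 days remain in December 2029 after the 13th (31 − 13).
Full months from January 2030 through November 2031 contribute their day counts.
Then 1 day into December 2031.
Total: 18 + 31 + 28 + 31 + 30 + 31 + 30 + 31 + 31 + 30 + 31 + 30 + 31 + 31 + 28 + 31 + 30 + 31 + 30 + 31 + 31 + 30 + 31 + 30 + 1 = 718.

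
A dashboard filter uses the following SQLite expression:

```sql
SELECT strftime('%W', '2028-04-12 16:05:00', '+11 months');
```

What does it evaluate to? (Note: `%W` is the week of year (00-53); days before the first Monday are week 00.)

First apply '+11 months': 2028-04-12 16:05:00 → 2029-03-12 16:05:00.
2029-03-12 is a Monday. SQLite's %W counts Mondays since the year started; the result is 11.

11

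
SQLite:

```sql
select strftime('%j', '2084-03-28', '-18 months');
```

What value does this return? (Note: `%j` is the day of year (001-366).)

271

First apply '-18 months': 2084-03-28 → 2082-09-28.
Day-of-year for 2082-09-28: days since 2082-01-01 inclusive = 271, zero-padded to 271.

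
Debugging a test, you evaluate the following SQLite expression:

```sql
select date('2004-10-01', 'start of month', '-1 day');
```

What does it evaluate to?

2004-09-30

`start of month` rewinds 2004-10-01 to 2004-10-01.
Going back 1 day from 2004-10-01 reaches 2004-09-30 (last day of September, 30 days).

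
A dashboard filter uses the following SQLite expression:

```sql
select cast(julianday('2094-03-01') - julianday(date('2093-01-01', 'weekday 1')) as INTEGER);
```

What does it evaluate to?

`weekday 1` advances to the next Monday; 2093-01-01 is a Thursday, so it moves forward to 2093-01-05.
26 days remain in January 2093 after the 5th (31 − 5).
Full months from February 2093 through February 2094 contribute their day counts.
Then 1 day into March 2094.
Total: 26 + 28 + 31 + 30 + 31 + 30 + 31 + 31 + 30 + 31 + 30 + 31 + 31 + 28 + 1 = 420.

420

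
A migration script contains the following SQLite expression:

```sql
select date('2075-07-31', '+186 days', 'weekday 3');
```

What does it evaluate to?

Applying '+186 days' to 2075-07-31: counting 186 days forward gives 2076-02-02.
`weekday 3` advances to the next Wednesday; 2076-02-02 is a Sunday, so it moves forward to 2076-02-05.

2076-02-05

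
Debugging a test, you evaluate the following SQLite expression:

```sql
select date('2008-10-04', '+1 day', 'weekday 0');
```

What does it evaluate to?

2008-10-05

Advancing 1 more day within October lands on 2008-10-05.
`weekday 0` advances to the next Sunday; 2008-10-05 is already a Sunday, so it stays at 2008-10-05.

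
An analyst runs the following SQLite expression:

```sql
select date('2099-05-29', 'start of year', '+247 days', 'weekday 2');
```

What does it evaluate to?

2099-09-08

`start of year` rewinds 2099-05-29 to 2099-01-01.
Applying '+247 days' to 2099-01-01: counting 247 days forward gives 2099-09-05.
`weekday 2` advances to the next Tuesday; 2099-09-05 is a Saturday, so it moves forward to 2099-09-08.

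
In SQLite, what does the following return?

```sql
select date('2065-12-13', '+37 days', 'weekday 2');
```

2066-01-19

December 2065 has 31 days; 18 remain after the 13th, so 19 days reach 2066-01-01.
Advancing 18 more days within January lands on 2066-01-19.
`weekday 2` advances to the next Tuesday; 2066-01-19 is already a Tuesday, so it stays at 2066-01-19.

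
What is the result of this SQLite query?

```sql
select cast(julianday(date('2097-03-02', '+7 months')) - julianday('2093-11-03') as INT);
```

1429

Adding +7 months to 2097-03-02 gives 2097-10-02.
27 days remain in November 2093 after the 3rd (30 − 3).
Full months from December 2093 through September 2097 contribute their day counts.
Then 2 days into October 2097.
Total: 27 + 31 + 31 + 28 + 31 + 30 + 31 + 30 + 31 + 31 + 30 + 31 + 30 + 31 + 31 + 28 + 31 + 30 + 31 + 30 + 31 + 31 + 30 + 31 + 30 + 31 + 31 + 29 + 31 + 30 + 31 + 30 + 31 + 31 + 30 + 31 + 30 + 31 + 31 + 28 + 31 + 30 + 31 + 30 + 31 + 31 + 30 + 2 = 1429.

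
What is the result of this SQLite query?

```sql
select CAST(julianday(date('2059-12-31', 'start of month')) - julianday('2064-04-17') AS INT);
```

-1599

`start of month` rewinds 2059-12-31 to 2059-12-01.
30 days remain in December 2059 after the 1st (31 − 1).
Full months from January 2060 through March 2064 contribute their day counts.
Then 17 days into April 2064.
Total: 30 + 31 + 29 + 31 + 30 + 31 + 30 + 31 + 31 + 30 + 31 + 30 + 31 + 31 + 28 + 31 + 30 + 31 + 30 + 31 + 31 + 30 + 31 + 30 + 31 + 31 + 28 + 31 + 30 + 31 + 30 + 31 + 31 + 30 + 31 + 30 + 31 + 31 + 28 + 31 + 30 + 31 + 30 + 31 + 31 + 30 + 31 + 30 + 31 + 31 + 29 + 31 + 17 = 1599.
The subtraction is earlier − later, so the result is −1599 → -1599.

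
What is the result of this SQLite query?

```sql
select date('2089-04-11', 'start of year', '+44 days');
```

2089-02-14

`start of year` rewinds 2089-04-11 to 2089-01-01.
Applying '+44 days' to 2089-01-01: counting 44 days forward gives 2089-02-14.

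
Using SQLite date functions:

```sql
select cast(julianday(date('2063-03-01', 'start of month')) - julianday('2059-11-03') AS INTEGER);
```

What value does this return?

1214

`start of month` rewinds 2063-03-01 to 2063-03-01.
27 days remain in November 2059 after the 3rd (30 − 3).
Full months from December 2059 through February 2063 contribute their day counts.
Then 1 day into March 2063.
Total: 27 + 31 + 31 + 29 + 31 + 30 + 31 + 30 + 31 + 31 + 30 + 31 + 30 + 31 + 31 + 28 + 31 + 30 + 31 + 30 + 31 + 31 + 30 + 31 + 30 + 31 + 31 + 28 + 31 + 30 + 31 + 30 + 31 + 31 + 30 + 31 + 30 + 31 + 31 + 28 + 1 = 1214.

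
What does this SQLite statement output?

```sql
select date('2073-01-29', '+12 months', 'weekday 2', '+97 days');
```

2074-05-07

Adding +12 months to 2073-01-29 gives 2074-01-29.
`weekday 2` advances to the next Tuesday; 2074-01-29 is a Monday, so it moves forward to 2074-01-30.
Applying '+97 days' to 2074-01-30: counting 97 days forward gives 2074-05-07.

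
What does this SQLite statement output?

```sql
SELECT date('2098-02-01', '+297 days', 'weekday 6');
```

2098-11-29

Applying '+297 days' to 2098-02-01: counting 297 days forward gives 2098-11-25.
`weekday 6` advances to the next Saturday; 2098-11-25 is a Tuesday, so it moves forward to 2098-11-29.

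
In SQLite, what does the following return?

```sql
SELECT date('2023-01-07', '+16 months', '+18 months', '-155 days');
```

2025-06-05

Adding +16 months to 2023-01-07 gives 2024-05-07.
Adding +18 months to 2024-05-07 gives 2025-11-07.
Applying '-155 days' to 2025-11-07: counting 155 days back gives 2025-06-05.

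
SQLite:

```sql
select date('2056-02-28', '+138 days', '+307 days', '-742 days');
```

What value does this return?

Applying '+138 days' to 2056-02-28: counting 138 days forward gives 2056-07-15.
Applying '+307 days' to 2056-07-15: counting 307 days forward gives 2057-05-18.
Applying '-742 days' to 2057-05-18: counting 742 days back gives 2055-05-07.

2055-05-07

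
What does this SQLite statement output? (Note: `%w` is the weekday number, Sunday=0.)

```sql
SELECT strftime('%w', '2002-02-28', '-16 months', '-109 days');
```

First apply '-16 months', '-109 days': 2002-02-28 → 2000-07-11.
2000-07-11 is a Tuesday; with Sunday=0 that is 2.

2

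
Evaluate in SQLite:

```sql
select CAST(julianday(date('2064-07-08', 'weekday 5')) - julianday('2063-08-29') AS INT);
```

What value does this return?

`weekday 5` advances to the next Friday; 2064-07-08 is a Tuesday, so it moves forward to 2064-07-11.
2 days remain in August 2063 after the 29th (31 − 29).
Full months from September 2063 through June 2064 contribute their day counts.
Then 11 days into July 2064.
Total: 2 + 30 + 31 + 30 + 31 + 31 + 29 + 31 + 30 + 31 + 30 + 11 = 317.

317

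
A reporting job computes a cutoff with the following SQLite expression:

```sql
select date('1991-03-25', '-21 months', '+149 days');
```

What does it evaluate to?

Adding -21 months to 1991-03-25 gives 1989-06-25.
Applying '+149 days' to 1989-06-25: counting 149 days forward gives 1989-11-21.

1989-11-21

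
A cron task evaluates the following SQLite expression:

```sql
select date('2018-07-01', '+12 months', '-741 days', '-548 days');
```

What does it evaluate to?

2015-12-20

Adding +12 months to 2018-07-01 gives 2019-07-01.
Applying '-741 days' to 2019-07-01: counting 741 days back gives 2017-06-20.
Applying '-548 days' to 2017-06-20: counting 548 days back gives 2015-12-20.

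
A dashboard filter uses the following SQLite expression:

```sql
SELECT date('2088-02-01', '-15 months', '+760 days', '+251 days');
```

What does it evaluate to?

2089-08-08

Adding -15 months to 2088-02-01 gives 2086-11-01.
Applying '+760 days' to 2086-11-01: counting 760 days forward gives 2088-11-30.
Applying '+251 days' to 2088-11-30: counting 251 days forward gives 2089-08-08.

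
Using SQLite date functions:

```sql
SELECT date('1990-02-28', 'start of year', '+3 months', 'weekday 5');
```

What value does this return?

`start of year` rewinds 1990-02-28 to 1990-01-01.
Adding +3 months to 1990-01-01 gives 1990-04-01.
`weekday 5` advances to the next Friday; 1990-04-01 is a Sunday, so it moves forward to 1990-04-06.

1990-04-06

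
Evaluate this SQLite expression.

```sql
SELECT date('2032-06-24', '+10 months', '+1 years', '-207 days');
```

Adding +10 months to 2032-06-24 gives 2033-04-24.
Adding +1 year to 2033-04-24 gives 2034-04-24.
Applying '-207 days' to 2034-04-24: counting 207 days back gives 2033-09-29.

2033-09-29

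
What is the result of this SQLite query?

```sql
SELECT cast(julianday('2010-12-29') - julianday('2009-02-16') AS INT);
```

12 days remain in February 2009 after the 16th (28 − 16).
Full months from March 2009 through November 2010 contribute their day counts.
Then 29 days into December 2010.
Total: 12 + 31 + 30 + 31 + 30 + 31 + 31 + 30 + 31 + 30 + 31 + 31 + 28 + 31 + 30 + 31 + 30 + 31 + 31 + 30 + 31 + 30 + 29 = 681.

681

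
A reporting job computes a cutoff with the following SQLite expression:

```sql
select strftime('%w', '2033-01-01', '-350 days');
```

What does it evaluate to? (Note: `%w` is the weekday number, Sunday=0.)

6

First apply '-350 days': 2033-01-01 → 2032-01-17.
2032-01-17 is a Saturday; with Sunday=0 that is 6.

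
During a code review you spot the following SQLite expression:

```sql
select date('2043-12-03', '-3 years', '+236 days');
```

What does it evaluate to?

2041-07-27

Adding -3 years to 2043-12-03 gives 2040-12-03.
Applying '+236 days' to 2040-12-03: counting 236 days forward gives 2041-07-27.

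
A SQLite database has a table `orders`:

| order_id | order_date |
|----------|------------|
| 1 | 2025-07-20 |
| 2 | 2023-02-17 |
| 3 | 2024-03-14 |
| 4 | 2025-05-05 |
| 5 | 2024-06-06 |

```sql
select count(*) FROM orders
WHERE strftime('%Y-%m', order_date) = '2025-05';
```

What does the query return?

Rows with year-month 2025-05: 2025-05-05 → 1.

1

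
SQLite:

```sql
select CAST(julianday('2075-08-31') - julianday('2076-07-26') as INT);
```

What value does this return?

-330

0 days remain in August 2075 after the 31st (31 − 31).
Full months from September 2075 through June 2076 contribute their day counts.
Then 26 days into July 2076.
Total: 0 + 30 + 31 + 30 + 31 + 31 + 29 + 31 + 30 + 31 + 30 + 26 = 330.
The subtraction is earlier − later, so the result is −330 → -330.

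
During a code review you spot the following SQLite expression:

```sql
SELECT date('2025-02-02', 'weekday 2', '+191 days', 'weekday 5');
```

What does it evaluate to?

2025-08-15

`weekday 2` advances to the next Tuesday; 2025-02-02 is a Sunday, so it moves forward to 2025-02-04.
Applying '+191 days' to 2025-02-04: counting 191 days forward gives 2025-08-14.
`weekday 5` advances to the next Friday; 2025-08-14 is a Thursday, so it moves forward to 2025-08-15.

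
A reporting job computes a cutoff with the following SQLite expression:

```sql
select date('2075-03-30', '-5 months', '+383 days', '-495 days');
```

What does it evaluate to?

Adding -5 months to 2075-03-30 gives 2074-10-30.
Applying '+383 days' to 2074-10-30: counting 383 days forward gives 2075-11-17.
Applying '-495 days' to 2075-11-17: counting 495 days back gives 2074-07-10.

2074-07-10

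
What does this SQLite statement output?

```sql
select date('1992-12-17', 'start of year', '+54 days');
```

1992-02-24

`start of year` rewinds 1992-12-17 to 1992-01-01.
Applying '+54 days' to 1992-01-01: counting 54 days forward gives 1992-02-24.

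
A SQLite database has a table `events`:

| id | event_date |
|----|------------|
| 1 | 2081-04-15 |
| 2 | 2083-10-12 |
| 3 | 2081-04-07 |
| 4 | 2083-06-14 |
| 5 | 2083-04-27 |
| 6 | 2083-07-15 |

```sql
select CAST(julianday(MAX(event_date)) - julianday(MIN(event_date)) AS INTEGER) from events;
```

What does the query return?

MIN = 2081-04-07, MAX = 2083-10-12.
23 days remain in April 2081 after the 7th (30 − 7).
Full months from May 2081 through September 2083 contribute their day counts.
Then 12 days into October 2083.
Total: 23 + 31 + 30 + 31 + 31 + 30 + 31 + 30 + 31 + 31 + 28 + 31 + 30 + 31 + 30 + 31 + 31 + 30 + 31 + 30 + 31 + 31 + 28 + 31 + 30 + 31 + 30 + 31 + 31 + 30 + 12 = 918.

918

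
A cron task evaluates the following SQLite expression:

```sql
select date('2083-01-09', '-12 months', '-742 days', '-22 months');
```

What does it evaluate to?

Adding -12 months to 2083-01-09 gives 2082-01-09.
Applying '-742 days' to 2082-01-09: counting 742 days back gives 2079-12-29.
Adding -22 months to 2079-12-29 targets 2078-02-29. February 2078 has only 28 days, so SQLite normalizes the 1-day overflow forward to 2078-03-01.

2078-03-01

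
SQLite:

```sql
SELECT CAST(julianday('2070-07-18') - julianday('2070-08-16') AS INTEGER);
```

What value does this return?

13 days remain in July 2070 after the 18th (31 − 18).
Then 16 days into August 2070.
Total: 13 + 16 = 29.
The subtraction is earlier − later, so the result is −29 → -29.

-29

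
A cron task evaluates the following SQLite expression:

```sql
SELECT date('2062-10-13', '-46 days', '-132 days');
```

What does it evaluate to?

2062-04-18

Applying '-46 days' to 2062-10-13: counting 46 days back gives 2062-08-28.
Applying '-132 days' to 2062-08-28: counting 132 days back gives 2062-04-18.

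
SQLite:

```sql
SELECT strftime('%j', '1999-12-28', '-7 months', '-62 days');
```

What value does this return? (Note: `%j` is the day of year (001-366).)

First apply '-7 months', '-62 days': 1999-12-28 → 1999-03-27.
Day-of-year for 1999-03-27: days since 1999-01-01 inclusive = 86, zero-padded to 086.

086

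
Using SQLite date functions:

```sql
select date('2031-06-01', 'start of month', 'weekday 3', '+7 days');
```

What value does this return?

2031-06-11

`start of month` rewinds 2031-06-01 to 2031-06-01.
`weekday 3` advances to the next Wednesday; 2031-06-01 is a Sunday, so it moves forward to 2031-06-04.
Advancing 7 more days within June lands on 2031-06-11.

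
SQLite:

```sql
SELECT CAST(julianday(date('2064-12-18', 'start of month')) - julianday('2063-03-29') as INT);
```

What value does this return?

`start of month` rewinds 2064-12-18 to 2064-12-01.
2 days remain in March 2063 after the 29th (31 − 29).
Full months from April 2063 through November 2064 contribute their day counts.
Then 1 day into December 2064.
Total: 2 + 30 + 31 + 30 + 31 + 31 + 30 + 31 + 30 + 31 + 31 + 29 + 31 + 30 + 31 + 30 + 31 + 31 + 30 + 31 + 30 + 1 = 613.

613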